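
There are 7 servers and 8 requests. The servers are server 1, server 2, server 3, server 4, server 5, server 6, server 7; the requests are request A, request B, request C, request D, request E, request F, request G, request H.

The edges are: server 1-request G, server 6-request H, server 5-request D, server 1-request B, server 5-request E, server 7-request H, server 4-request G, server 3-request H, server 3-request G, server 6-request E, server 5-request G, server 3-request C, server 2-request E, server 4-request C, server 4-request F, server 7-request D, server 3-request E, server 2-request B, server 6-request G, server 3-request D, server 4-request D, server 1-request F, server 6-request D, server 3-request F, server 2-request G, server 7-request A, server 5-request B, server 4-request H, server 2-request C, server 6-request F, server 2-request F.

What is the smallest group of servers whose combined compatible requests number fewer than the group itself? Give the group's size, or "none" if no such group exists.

A matching saturating every server exists, for instance server 1→request B, server 2→request C, server 3→request E, server 4→request G, server 5→request D, server 6→request F, server 7→request H.
By Hall's marriage theorem, this means |N(S)| ≥ |S| for every subset S, so no violating subset exists.

none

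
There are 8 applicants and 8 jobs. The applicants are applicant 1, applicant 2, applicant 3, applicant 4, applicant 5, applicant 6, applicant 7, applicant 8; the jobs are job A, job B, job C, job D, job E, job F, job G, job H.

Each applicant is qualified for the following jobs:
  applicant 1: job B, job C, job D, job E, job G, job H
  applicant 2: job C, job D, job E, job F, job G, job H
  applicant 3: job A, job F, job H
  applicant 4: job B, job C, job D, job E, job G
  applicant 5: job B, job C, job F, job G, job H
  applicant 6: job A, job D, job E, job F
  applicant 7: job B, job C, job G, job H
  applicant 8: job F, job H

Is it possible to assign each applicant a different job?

Yes

One maximum matching: applicant 1–job D, applicant 2–job C, applicant 3–job A, applicant 4–job B, applicant 5–job F, applicant 6–job E, applicant 7–job G, applicant 8–job H.
All 8 applicants are covered.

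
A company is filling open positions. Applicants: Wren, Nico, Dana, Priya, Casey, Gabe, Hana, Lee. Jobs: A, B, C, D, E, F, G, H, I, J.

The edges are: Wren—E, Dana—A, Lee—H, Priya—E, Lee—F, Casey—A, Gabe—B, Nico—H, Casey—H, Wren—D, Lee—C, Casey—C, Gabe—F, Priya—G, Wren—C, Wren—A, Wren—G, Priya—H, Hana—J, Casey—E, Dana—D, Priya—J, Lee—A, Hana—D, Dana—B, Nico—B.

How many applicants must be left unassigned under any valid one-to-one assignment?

0

One maximum matching: Wren-G, Nico-H, Dana-D, Priya-E, Casey-C, Gabe-B, Hana-J, Lee-F.
This saturates every applicant, so 8 is the maximum.
That matches 8 of the 8, leaving 0 unmatched; no matching can do better.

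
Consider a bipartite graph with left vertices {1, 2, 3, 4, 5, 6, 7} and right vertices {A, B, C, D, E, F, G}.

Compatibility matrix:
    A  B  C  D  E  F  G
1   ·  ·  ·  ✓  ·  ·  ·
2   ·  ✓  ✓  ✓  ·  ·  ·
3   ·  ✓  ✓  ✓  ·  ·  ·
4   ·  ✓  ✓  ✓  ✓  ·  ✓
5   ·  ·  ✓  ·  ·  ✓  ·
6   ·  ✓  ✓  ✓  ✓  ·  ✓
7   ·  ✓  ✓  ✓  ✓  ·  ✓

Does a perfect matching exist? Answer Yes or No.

The set {1, 2, 3, 4, 6, 7} has only 5 neighbours ({B, C, D, E, G}), so by Hall's theorem at most 6 of the 7 left vertices can be matched.
Hence no matching covers every left vertex.

No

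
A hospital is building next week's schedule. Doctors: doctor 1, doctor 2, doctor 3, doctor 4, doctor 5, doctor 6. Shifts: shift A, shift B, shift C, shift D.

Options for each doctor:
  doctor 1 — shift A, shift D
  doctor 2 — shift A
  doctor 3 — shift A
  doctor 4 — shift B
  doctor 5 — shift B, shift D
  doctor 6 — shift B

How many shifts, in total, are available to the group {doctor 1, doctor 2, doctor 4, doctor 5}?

The union of neighbours of {doctor 1, doctor 2, doctor 4, doctor 5} is {shift A, shift B, shift D}, which has 3 elements.
Since |N(S)| = 3 < |S| = 4, Hall's condition fails for this subset.

3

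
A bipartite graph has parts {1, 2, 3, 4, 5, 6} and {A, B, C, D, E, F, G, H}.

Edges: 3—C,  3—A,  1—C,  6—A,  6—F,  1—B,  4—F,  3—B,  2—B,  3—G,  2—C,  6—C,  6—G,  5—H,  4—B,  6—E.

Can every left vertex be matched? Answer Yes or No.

Yes

A valid assignment of size 6: 1–C, 2–B, 3–A, 4–F, 5–H, 6–G.
All 6 left vertices are covered.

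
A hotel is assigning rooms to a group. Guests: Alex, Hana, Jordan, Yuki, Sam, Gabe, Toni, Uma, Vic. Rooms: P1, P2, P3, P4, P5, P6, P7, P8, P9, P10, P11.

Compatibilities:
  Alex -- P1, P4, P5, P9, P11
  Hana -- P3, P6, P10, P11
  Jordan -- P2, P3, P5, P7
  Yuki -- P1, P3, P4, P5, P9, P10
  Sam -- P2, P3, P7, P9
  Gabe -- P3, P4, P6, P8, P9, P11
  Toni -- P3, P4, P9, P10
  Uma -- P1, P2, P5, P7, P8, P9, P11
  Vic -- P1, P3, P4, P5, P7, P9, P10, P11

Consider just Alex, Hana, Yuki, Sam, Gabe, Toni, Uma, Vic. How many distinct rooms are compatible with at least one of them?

11

The union of neighbours of {Alex, Hana, Yuki, Sam, Gabe, Toni, Uma, Vic} is {P1, P2, P3, P4, P5, P6, P7, P8, P9, P10, P11}, which has 11 elements.
Since |N(S)| = 11 ≥ |S| = 8, Hall's condition holds for this subset.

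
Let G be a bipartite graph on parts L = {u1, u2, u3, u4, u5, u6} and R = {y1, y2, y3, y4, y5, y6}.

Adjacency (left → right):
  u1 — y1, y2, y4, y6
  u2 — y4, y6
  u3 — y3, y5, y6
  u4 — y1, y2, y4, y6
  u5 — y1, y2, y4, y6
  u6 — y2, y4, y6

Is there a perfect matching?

The set {u1, u2, u4, u5, u6} has only 4 neighbours ({y1, y2, y4, y6}), so by Hall's theorem at most 5 of the 6 left vertices can be matched.
Hence no matching covers every left vertex.

No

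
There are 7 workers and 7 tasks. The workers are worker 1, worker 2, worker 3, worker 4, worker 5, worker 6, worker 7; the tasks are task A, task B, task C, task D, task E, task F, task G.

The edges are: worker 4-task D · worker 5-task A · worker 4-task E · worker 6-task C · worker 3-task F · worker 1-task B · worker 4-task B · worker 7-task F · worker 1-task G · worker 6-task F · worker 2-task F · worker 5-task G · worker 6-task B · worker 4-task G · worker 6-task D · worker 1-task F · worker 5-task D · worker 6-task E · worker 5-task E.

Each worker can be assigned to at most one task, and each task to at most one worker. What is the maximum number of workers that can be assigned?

One maximum matching: worker 1–task G, worker 2–task F, worker 4–task E, worker 5–task A, worker 6–task D.
The set {worker 2, worker 3, worker 7} has only 1 neighbour ({task F}), so by Hall's theorem at most 5 of the 7 workers can be matched.

5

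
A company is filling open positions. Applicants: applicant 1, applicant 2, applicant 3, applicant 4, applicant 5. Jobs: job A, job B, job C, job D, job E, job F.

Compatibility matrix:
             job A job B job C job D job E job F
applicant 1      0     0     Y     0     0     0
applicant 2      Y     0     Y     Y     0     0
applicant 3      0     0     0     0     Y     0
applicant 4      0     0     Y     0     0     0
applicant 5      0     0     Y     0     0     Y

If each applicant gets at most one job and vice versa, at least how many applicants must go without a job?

For example, pair applicant 1-job C, applicant 2-job A, applicant 3-job E, applicant 5-job F.
The set {applicant 1, applicant 4} has only 1 neighbour ({job C}), so by Hall's theorem at most 4 of the 5 applicants can be matched.
That matches 4 of the 5, leaving 1 unmatched; no matching can do better.

1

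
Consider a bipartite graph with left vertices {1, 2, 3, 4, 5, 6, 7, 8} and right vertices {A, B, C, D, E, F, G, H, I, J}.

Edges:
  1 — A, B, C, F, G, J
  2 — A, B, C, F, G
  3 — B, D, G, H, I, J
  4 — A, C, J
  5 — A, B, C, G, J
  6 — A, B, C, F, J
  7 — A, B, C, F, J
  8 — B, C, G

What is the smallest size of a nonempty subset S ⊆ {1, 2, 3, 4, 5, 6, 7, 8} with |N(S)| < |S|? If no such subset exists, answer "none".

7

Take S = {1, 2, 4, 5, 6, 7, 8}. Its neighbourhood is {A, B, C, F, G, J}, so |N(S)| = 6 < |S| = 7.
Every subset of size less than 7 has at least as many neighbours as members, so 7 is the minimum.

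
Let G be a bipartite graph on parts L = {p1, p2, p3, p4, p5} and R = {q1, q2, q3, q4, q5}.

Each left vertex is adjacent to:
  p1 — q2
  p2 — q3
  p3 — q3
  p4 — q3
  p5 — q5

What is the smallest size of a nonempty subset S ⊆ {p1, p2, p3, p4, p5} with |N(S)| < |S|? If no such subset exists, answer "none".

2

Take S = {p2, p3}. Its neighbourhood is {q3}, so |N(S)| = 1 < |S| = 2.
No single vertex violates Hall's condition since each has at least one neighbour, so 2 is the minimum.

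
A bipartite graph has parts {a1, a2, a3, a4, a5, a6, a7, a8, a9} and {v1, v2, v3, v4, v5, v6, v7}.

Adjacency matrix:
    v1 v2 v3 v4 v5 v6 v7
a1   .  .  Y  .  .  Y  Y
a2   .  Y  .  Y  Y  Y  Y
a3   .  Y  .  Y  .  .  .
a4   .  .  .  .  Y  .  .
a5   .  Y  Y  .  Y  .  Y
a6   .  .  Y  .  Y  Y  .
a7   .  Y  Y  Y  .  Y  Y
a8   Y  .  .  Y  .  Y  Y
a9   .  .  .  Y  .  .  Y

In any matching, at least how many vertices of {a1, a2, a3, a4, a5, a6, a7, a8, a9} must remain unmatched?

2

One maximum matching: a1-v3, a2-v2, a3-v4, a4-v5, a5-v7, a6-v6, a8-v1.
The set {a1, a2, a3, a4, a5, a6, a7, a9} has only 6 neighbours ({v2, v3, v4, v5, v6, v7}), so by Hall's theorem at most 7 of the 9 left vertices can be matched.
That matches 7 of the 9, leaving 2 unmatched; no matching can do better.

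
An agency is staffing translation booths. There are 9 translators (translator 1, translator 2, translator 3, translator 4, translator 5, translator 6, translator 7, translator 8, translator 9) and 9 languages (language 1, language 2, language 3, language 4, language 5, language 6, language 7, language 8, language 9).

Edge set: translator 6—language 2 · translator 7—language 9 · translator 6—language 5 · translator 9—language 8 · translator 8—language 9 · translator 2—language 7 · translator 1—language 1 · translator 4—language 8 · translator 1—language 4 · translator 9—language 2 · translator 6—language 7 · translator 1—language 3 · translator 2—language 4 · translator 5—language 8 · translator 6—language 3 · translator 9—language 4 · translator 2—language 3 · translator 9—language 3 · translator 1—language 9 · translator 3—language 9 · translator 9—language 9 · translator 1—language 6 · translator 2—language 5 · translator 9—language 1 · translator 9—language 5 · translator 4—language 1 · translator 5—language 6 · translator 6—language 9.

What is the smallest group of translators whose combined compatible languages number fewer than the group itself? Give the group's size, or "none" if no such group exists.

2

Take S = {translator 3, translator 7}. Its neighbourhood is {language 9}, so |N(S)| = 1 < |S| = 2.
No single vertex violates Hall's condition since each has at least one neighbour, so 2 is the minimum.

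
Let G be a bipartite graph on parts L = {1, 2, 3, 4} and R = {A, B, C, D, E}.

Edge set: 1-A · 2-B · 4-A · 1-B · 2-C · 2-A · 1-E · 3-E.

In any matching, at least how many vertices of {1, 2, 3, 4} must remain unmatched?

For example, pair 1→B, 2→C, 3→E, 4→A.
This saturates every left vertex, so 4 is the maximum.
That matches 4 of the 4, leaving 0 unmatched; no matching can do better.

0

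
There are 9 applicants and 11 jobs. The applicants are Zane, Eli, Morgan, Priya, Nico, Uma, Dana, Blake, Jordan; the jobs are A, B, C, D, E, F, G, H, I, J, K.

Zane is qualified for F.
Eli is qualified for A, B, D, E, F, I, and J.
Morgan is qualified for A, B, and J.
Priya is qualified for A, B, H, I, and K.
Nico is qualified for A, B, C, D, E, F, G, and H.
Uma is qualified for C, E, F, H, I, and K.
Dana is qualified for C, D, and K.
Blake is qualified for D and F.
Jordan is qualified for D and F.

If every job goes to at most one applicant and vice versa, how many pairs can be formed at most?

8

One maximum matching: Zane-F, Eli-J, Morgan-B, Priya-A, Nico-G, Uma-K, Dana-C, Blake-D.
The set {Zane, Blake, Jordan} has only 2 neighbours ({D, F}), so by Hall's theorem at most 8 of the 9 applicants can be matched.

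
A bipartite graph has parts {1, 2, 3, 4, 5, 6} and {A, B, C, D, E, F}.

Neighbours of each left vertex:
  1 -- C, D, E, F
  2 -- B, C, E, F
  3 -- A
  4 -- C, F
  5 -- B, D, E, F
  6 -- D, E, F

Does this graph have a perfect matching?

One maximum matching: 1→C, 2→B, 3→A, 4→F, 5→D, 6→E.
Every left vertex is matched, so this is a perfect matching.

Yes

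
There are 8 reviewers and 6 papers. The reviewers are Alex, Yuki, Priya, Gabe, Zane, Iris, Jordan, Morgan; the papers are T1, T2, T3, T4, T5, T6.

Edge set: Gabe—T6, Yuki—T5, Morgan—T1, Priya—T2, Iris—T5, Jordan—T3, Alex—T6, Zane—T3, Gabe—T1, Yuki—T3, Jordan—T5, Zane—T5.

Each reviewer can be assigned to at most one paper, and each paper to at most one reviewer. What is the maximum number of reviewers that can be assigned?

For example, pair Alex-T6, Yuki-T3, Priya-T2, Gabe-T1, Zane-T5.
The set {Alex, Yuki, Gabe, Zane, Iris, Jordan, Morgan} has only 4 neighbours ({T1, T3, T5, T6}), so by Hall's theorem at most 5 of the 8 reviewers can be matched.

5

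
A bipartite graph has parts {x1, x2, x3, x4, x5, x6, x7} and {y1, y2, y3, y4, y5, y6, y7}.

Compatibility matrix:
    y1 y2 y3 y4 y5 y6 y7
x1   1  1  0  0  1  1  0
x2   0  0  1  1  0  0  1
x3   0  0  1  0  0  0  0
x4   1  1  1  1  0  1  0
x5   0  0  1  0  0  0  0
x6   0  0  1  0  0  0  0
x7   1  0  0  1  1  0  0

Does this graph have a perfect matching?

No

The set {x3, x5, x6} has only 1 neighbour ({y3}), so by Hall's theorem at most 5 of the 7 left vertices can be matched.
Hence no matching covers every left vertex.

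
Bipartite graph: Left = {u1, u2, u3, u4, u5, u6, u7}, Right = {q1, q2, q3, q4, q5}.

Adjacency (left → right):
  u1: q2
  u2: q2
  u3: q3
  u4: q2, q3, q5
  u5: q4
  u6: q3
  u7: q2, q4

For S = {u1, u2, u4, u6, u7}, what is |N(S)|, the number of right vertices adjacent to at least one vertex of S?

The union of neighbours of {u1, u2, u4, u6, u7} is {q2, q3, q4, q5}, which has 4 elements.
Since |N(S)| = 4 < |S| = 5, Hall's condition fails for this subset.

4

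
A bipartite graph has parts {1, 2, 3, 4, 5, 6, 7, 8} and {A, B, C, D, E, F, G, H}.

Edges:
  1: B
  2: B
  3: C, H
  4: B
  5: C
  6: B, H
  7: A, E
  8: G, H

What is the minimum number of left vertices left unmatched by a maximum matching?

A valid assignment of size 5: 1-B, 3-H, 5-C, 7-E, 8-G.
The set {1, 2, 3, 4, 5, 6} has only 3 neighbours ({B, C, H}), so by Hall's theorem at most 5 of the 8 left vertices can be matched.
That matches 5 of the 8, leaving 3 unmatched; no matching can do better.

3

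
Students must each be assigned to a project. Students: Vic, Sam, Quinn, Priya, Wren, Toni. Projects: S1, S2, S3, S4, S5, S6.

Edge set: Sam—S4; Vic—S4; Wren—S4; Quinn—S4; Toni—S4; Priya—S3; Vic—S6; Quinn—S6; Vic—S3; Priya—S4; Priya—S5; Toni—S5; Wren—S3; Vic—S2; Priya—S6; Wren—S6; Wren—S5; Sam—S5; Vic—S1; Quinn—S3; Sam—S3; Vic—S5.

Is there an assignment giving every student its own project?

No

The set {Sam, Quinn, Priya, Wren, Toni} has only 4 neighbours ({S3, S4, S5, S6}), so by Hall's theorem at most 5 of the 6 students can be matched.
Hence no matching covers every student.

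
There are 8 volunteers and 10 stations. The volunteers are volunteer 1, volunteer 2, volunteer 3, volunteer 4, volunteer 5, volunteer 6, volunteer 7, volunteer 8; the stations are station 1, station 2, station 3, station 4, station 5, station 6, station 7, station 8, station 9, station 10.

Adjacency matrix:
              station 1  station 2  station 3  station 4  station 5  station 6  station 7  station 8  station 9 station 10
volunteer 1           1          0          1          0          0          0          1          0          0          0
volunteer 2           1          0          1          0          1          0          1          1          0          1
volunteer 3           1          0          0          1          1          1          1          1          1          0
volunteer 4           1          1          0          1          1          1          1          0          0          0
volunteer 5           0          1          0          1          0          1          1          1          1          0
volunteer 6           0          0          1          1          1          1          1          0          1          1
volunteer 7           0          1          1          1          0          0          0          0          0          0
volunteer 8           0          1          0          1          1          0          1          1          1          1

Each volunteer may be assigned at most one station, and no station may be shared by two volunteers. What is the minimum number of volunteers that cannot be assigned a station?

0

A valid assignment of size 8: volunteer 1–station 1, volunteer 2–station 10, volunteer 3–station 8, volunteer 4–station 6, volunteer 5–station 2, volunteer 6–station 9, volunteer 7–station 3, volunteer 8–station 7.
All 8 volunteers are matched, so no larger matching exists.
That matches 8 of the 8, leaving 0 unmatched; no matching can do better.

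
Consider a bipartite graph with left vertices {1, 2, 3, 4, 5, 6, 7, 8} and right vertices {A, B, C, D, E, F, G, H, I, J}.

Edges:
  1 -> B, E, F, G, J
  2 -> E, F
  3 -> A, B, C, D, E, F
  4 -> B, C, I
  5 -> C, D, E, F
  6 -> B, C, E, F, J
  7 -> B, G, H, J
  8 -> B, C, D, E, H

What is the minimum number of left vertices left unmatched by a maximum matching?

0

One maximum matching: 1–G, 2–F, 3–A, 4–B, 5–C, 6–J, 7–H, 8–E.
All 8 left vertices are matched, so no larger matching exists.
That matches 8 of the 8, leaving 0 unmatched; no matching can do better.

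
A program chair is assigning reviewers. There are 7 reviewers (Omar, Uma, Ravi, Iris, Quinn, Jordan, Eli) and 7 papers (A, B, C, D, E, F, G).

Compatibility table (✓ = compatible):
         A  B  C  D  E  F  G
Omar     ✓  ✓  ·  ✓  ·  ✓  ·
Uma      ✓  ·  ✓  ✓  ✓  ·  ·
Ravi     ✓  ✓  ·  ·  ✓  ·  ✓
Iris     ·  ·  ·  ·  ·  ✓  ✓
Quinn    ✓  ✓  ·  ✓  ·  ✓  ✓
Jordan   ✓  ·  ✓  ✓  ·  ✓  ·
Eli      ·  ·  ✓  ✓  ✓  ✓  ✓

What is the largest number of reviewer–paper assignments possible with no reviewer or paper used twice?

One maximum matching: Omar-D, Uma-E, Ravi-B, Iris-F, Quinn-A, Jordan-C, Eli-G.
This saturates every reviewer, so 7 is the maximum.

7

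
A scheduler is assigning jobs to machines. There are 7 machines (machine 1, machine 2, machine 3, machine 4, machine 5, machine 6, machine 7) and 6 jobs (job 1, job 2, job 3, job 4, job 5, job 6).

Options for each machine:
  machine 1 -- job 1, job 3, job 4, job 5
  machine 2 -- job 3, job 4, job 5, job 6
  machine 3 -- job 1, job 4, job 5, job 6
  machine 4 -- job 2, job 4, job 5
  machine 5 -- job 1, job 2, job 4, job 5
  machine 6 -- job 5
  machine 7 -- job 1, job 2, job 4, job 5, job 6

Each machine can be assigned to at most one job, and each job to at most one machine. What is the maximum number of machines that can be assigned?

6

For example, pair machine 1–job 1, machine 2–job 3, machine 3–job 6, machine 4–job 4, machine 5–job 2, machine 6–job 5.
The set {machine 1, machine 2, machine 3, machine 4, machine 5, machine 6, machine 7} has only 6 neighbours ({job 1, job 2, job 3, job 4, job 5, job 6}), so by Hall's theorem at most 6 of the 7 machines can be matched.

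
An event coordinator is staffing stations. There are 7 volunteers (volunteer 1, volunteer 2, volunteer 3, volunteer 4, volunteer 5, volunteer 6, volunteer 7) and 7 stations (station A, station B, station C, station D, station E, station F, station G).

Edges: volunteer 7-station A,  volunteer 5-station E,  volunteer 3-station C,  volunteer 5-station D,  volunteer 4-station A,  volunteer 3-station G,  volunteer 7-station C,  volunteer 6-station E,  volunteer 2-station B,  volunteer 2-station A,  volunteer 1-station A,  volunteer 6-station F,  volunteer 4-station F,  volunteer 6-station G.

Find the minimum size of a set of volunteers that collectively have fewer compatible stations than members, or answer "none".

none

A matching saturating every volunteer exists, for instance volunteer 1→station A, volunteer 2→station B, volunteer 3→station G, volunteer 4→station F, volunteer 5→station D, volunteer 6→station E, volunteer 7→station C.
By Hall's marriage theorem, this means |N(S)| ≥ |S| for every subset S, so no violating subset exists.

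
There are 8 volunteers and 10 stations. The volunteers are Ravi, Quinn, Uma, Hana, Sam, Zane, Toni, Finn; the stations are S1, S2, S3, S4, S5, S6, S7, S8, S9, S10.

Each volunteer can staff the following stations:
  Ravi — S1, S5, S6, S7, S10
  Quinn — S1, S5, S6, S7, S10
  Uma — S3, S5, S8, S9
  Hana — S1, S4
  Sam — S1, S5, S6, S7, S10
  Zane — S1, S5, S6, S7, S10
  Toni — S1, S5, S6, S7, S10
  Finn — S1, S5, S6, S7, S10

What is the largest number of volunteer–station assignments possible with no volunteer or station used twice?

For example, pair Ravi–S5, Quinn–S10, Uma–S8, Hana–S4, Sam–S1, Zane–S6, Toni–S7.
The set {Ravi, Quinn, Sam, Zane, Toni, Finn} has only 5 neighbours ({S1, S10, S5, S6, S7}), so by Hall's theorem at most 7 of the 8 volunteers can be matched.

7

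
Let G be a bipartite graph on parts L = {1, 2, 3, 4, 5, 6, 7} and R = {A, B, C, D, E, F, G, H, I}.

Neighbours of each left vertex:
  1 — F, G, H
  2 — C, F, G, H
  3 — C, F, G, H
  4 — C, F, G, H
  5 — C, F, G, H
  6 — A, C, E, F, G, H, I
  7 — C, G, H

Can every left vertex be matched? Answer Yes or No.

No

The set {1, 2, 3, 4, 5, 7} has only 4 neighbours ({C, F, G, H}), so by Hall's theorem at most 5 of the 7 left vertices can be matched.
Hence no matching covers every left vertex.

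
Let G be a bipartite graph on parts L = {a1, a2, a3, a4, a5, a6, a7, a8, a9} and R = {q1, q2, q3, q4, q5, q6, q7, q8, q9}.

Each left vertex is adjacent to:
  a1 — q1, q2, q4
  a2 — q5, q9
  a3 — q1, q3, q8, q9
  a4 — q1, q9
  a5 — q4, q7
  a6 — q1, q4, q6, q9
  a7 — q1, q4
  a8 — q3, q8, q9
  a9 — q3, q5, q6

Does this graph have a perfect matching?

Yes

For example, pair a1–q2, a2–q5, a3–q3, a4–q9, a5–q7, a6–q4, a7–q1, a8–q8, a9–q6.
All 9 left vertices are covered.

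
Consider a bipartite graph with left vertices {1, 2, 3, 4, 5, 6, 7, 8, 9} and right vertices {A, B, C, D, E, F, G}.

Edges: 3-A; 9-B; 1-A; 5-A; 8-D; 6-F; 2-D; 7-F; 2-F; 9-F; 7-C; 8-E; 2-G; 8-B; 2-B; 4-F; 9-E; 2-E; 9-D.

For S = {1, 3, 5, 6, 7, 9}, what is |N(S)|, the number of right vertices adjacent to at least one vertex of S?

The union of neighbours of {1, 3, 5, 6, 7, 9} is {A, B, C, D, E, F}, which has 6 elements.
Since |N(S)| = 6 ≥ |S| = 6, Hall's condition holds for this subset.

6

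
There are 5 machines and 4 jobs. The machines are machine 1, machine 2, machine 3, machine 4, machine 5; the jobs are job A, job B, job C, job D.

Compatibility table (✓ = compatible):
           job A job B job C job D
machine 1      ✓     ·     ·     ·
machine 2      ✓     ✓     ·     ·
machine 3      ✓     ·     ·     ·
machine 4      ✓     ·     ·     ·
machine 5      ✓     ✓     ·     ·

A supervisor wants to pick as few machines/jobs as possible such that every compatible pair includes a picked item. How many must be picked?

The 2 edges machine 1–job A, machine 2–job B form a matching, so any vertex cover needs at least 2 vertices (one per matched edge).
Conversely {job A, job B} meets every edge and has exactly 2 vertices, so 2 is optimal.

2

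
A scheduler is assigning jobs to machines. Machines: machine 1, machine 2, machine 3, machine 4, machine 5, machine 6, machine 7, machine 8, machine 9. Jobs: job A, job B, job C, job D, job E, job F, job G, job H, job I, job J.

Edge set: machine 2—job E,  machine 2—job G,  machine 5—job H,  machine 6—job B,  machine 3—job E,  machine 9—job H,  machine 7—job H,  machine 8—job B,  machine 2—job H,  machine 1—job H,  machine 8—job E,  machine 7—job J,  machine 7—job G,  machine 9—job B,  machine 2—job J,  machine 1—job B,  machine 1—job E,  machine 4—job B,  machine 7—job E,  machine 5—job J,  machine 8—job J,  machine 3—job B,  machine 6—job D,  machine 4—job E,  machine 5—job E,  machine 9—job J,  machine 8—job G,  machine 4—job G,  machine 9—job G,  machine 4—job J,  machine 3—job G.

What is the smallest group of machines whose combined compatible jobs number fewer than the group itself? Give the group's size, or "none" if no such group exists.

Take S = {machine 1, machine 2, machine 3, machine 4, machine 5, machine 7}. Its neighbourhood is {job B, job E, job G, job H, job J}, so |N(S)| = 5 < |S| = 6.
Every subset of size less than 6 has at least as many neighbours as members, so 6 is the minimum.

6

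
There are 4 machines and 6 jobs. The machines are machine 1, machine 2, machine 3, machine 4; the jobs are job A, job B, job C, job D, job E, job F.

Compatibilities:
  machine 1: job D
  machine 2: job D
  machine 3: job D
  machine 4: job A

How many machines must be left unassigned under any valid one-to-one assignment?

A valid assignment of size 2: machine 1-job D, machine 4-job A.
The set {machine 1, machine 2, machine 3} has only 1 neighbour ({job D}), so by Hall's theorem at most 2 of the 4 machines can be matched.
That matches 2 of the 4, leaving 2 unmatched; no matching can do better.

2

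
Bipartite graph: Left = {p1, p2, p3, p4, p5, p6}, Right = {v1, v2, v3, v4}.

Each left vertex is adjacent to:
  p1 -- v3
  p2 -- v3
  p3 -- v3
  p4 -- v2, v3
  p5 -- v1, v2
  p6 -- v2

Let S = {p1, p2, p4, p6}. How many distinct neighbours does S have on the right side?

The union of neighbours of {p1, p2, p4, p6} is {v2, v3}, which has 2 elements.
Since |N(S)| = 2 < |S| = 4, Hall's condition fails for this subset.

2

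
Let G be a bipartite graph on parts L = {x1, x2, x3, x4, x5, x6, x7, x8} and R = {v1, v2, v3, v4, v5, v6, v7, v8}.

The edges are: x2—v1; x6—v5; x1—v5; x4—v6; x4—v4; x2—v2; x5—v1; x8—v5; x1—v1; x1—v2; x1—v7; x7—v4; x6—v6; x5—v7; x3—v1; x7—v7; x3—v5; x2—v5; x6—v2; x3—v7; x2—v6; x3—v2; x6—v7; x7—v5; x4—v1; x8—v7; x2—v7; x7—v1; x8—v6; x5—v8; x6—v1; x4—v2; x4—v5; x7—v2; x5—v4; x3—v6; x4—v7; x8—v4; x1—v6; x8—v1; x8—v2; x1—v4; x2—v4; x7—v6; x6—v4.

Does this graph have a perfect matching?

No

The set {x1, x2, x3, x4, x6, x7, x8} has only 6 neighbours ({v1, v2, v4, v5, v6, v7}), so by Hall's theorem at most 7 of the 8 left vertices can be matched.
Hence no matching covers every left vertex.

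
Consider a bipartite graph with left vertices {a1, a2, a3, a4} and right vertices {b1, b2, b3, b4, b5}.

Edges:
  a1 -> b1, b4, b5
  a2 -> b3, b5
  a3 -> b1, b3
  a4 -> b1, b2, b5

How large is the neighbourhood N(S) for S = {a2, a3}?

The union of neighbours of {a2, a3} is {b1, b3, b5}, which has 3 elements.
Since |N(S)| = 3 ≥ |S| = 2, Hall's condition holds for this subset.

3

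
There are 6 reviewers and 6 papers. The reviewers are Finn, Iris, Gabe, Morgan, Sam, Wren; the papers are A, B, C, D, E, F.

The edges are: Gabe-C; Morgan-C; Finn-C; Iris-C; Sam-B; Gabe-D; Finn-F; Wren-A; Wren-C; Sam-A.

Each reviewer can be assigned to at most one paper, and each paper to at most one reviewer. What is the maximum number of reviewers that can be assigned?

One maximum matching: Finn-F, Iris-C, Gabe-D, Sam-B, Wren-A.
The set {Iris, Morgan} has only 1 neighbour ({C}), so by Hall's theorem at most 5 of the 6 reviewers can be matched.

5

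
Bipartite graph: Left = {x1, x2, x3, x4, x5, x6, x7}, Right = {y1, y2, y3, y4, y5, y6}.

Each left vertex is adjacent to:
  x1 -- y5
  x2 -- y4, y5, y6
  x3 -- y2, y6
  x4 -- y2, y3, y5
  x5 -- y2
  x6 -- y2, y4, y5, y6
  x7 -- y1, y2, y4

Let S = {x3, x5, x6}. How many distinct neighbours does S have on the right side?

The union of neighbours of {x3, x5, x6} is {y2, y4, y5, y6}, which has 4 elements.
Since |N(S)| = 4 ≥ |S| = 3, Hall's condition holds for this subset.

4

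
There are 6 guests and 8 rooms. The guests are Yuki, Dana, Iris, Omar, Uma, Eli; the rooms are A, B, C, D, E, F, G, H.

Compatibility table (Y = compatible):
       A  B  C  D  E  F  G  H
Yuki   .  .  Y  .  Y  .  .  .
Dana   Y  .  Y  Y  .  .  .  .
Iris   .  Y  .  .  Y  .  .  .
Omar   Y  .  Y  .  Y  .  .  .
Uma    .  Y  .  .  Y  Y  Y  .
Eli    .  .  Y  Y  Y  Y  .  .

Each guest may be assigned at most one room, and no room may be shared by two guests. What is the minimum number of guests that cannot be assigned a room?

0

One maximum matching: Yuki–C, Dana–D, Iris–B, Omar–A, Uma–G, Eli–E.
All 6 guests are matched, so no larger matching exists.
That matches 6 of the 6, leaving 0 unmatched; no matching can do better.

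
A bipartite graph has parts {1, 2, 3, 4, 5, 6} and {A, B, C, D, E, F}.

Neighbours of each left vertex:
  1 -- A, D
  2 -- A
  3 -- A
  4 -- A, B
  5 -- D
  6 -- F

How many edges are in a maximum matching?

One maximum matching: 1→D, 2→A, 4→B, 6→F.
The set {1, 2, 3, 5} has only 2 neighbours ({A, D}), so by Hall's theorem at most 4 of the 6 left vertices can be matched.

4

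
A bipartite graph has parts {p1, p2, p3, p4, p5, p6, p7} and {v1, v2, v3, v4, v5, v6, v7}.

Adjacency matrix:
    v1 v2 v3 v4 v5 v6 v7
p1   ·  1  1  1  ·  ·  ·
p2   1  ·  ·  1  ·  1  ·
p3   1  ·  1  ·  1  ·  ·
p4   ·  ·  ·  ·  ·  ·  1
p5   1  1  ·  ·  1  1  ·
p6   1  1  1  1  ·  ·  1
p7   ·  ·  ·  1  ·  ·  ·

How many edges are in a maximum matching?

7

A valid assignment of size 7: p1–v2, p2–v6, p3–v5, p4–v7, p5–v1, p6–v3, p7–v4.
This saturates every left vertex, so 7 is the maximum.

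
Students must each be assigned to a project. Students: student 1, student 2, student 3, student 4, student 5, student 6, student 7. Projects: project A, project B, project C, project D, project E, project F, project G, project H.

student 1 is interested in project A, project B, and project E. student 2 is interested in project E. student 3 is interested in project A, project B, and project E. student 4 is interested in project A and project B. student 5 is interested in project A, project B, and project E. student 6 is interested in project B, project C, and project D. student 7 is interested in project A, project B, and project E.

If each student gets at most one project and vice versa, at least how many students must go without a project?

One maximum matching: student 1–project B, student 2–project E, student 3–project A, student 6–project C.
The set {student 1, student 2, student 3, student 4, student 5, student 7} has only 3 neighbours ({project A, project B, project E}), so by Hall's theorem at most 4 of the 7 students can be matched.
That matches 4 of the 7, leaving 3 unmatched; no matching can do better.

3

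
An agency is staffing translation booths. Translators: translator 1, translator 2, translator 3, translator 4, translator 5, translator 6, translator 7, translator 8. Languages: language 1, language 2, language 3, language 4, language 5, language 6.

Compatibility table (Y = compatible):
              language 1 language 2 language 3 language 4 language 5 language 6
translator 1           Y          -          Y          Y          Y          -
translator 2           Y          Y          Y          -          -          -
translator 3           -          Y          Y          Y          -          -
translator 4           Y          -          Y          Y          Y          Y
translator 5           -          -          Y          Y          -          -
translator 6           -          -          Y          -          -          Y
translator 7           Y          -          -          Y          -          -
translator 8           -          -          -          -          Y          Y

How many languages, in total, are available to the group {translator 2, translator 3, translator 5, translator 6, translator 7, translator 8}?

6

The union of neighbours of {translator 2, translator 3, translator 5, translator 6, translator 7, translator 8} is {language 1, language 2, language 3, language 4, language 5, language 6}, which has 6 elements.
Since |N(S)| = 6 ≥ |S| = 6, Hall's condition holds for this subset.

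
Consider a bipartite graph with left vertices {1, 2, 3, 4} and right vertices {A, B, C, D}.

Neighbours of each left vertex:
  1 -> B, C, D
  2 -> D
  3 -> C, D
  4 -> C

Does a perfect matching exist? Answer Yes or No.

The set {2, 3, 4} has only 2 neighbours ({C, D}), so by Hall's theorem at most 3 of the 4 left vertices can be matched.
Hence no matching covers every left vertex.

No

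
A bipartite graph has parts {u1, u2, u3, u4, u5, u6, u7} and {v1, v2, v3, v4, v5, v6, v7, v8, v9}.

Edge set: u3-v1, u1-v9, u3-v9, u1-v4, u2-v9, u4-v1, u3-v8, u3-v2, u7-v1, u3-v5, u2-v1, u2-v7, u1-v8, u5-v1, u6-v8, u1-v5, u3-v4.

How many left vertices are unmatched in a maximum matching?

A valid assignment of size 5: u1-v4, u2-v7, u3-v2, u4-v1, u6-v8.
The set {u4, u5, u7} has only 1 neighbour ({v1}), so by Hall's theorem at most 5 of the 7 left vertices can be matched.
That matches 5 of the 7, leaving 2 unmatched; no matching can do better.

2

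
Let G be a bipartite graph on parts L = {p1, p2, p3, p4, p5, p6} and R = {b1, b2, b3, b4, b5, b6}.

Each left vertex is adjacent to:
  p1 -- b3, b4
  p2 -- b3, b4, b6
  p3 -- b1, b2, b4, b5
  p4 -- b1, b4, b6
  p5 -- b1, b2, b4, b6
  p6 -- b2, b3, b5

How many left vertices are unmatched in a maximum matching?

0

For example, pair p1-b4, p2-b6, p3-b5, p4-b1, p5-b2, p6-b3.
This saturates every left vertex, so 6 is the maximum.
That matches 6 of the 6, leaving 0 unmatched; no matching can do better.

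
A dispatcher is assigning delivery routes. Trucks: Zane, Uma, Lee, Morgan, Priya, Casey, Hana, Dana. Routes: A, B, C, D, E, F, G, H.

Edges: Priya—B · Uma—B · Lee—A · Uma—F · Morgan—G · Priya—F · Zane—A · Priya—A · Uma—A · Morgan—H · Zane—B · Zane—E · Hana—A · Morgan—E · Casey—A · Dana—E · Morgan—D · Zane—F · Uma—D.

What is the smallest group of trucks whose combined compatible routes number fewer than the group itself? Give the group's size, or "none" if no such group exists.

2

Take S = {Lee, Casey}. Its neighbourhood is {A}, so |N(S)| = 1 < |S| = 2.
No single vertex violates Hall's condition since each has at least one neighbour, so 2 is the minimum.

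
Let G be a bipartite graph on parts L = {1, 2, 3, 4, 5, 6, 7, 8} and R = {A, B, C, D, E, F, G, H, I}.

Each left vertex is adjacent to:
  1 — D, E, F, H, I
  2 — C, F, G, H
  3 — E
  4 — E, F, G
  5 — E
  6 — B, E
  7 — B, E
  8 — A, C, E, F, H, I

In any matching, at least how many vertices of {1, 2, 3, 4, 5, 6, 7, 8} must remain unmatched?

A valid assignment of size 6: 1–H, 2–F, 3–E, 4–G, 6–B, 8–A.
The set {3, 5, 6, 7} has only 2 neighbours ({B, E}), so by Hall's theorem at most 6 of the 8 left vertices can be matched.
That matches 6 of the 8, leaving 2 unmatched; no matching can do better.

2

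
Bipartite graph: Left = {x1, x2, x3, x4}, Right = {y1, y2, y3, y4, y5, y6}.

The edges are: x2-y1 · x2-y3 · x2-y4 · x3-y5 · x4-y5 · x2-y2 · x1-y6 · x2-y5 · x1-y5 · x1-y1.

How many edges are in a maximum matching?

3

One maximum matching: x1→y1, x2→y4, x3→y5.
The set {x3, x4} has only 1 neighbour ({y5}), so by Hall's theorem at most 3 of the 4 left vertices can be matched.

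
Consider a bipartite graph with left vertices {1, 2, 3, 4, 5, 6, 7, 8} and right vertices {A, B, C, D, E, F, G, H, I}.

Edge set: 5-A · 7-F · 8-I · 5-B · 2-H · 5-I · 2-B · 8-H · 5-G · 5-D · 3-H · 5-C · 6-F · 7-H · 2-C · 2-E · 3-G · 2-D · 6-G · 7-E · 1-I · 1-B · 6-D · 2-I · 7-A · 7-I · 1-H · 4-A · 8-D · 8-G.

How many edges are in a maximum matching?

One maximum matching: 1-I, 2-E, 3-H, 4-A, 5-B, 6-D, 7-F, 8-G.
All 8 left vertices are matched, so no larger matching exists.

8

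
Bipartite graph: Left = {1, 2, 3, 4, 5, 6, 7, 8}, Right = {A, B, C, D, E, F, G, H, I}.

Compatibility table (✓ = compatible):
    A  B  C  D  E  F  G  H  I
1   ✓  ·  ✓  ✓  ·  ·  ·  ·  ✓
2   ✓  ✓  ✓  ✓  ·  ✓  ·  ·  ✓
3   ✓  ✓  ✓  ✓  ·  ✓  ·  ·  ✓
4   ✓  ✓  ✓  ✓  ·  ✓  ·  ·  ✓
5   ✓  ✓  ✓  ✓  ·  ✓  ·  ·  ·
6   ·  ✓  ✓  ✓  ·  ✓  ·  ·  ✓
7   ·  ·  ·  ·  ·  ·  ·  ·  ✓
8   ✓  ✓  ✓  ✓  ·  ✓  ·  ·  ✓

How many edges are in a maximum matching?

6

One maximum matching: 1–C, 2–I, 3–D, 4–A, 5–F, 6–B.
The set {1, 2, 3, 4, 5, 6, 7, 8} has only 6 neighbours ({A, B, C, D, F, I}), so by Hall's theorem at most 6 of the 8 left vertices can be matched.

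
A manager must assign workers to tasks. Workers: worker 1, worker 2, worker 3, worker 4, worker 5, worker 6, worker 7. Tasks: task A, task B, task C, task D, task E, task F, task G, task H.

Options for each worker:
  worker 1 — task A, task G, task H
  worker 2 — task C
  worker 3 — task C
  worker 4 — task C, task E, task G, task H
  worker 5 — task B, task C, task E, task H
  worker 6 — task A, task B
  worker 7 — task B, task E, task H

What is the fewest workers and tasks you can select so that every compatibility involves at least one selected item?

A maximum matching has 6 edges (e.g. worker 1–task A, worker 2–task C, worker 4–task G, worker 5–task H, worker 6–task B, worker 7–task E).
By König's theorem the minimum vertex cover has the same size. One such cover is {worker 1, worker 4, worker 5, worker 6, worker 7, task C}.

6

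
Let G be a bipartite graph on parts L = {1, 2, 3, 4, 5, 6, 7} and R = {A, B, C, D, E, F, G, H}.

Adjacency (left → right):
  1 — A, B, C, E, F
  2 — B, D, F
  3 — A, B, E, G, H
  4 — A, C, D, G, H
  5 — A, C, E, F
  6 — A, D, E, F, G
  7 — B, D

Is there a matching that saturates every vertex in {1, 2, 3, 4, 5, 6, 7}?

One maximum matching: 1-E, 2-F, 3-A, 4-H, 5-C, 6-G, 7-B.
All 7 left vertices are covered.

Yes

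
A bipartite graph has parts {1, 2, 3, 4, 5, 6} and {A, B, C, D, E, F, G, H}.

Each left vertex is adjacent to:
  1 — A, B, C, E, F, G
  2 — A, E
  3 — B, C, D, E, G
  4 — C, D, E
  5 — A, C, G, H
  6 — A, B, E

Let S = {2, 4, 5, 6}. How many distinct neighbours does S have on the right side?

7

The union of neighbours of {2, 4, 5, 6} is {A, B, C, D, E, G, H}, which has 7 elements.
Since |N(S)| = 7 ≥ |S| = 4, Hall's condition holds for this subset.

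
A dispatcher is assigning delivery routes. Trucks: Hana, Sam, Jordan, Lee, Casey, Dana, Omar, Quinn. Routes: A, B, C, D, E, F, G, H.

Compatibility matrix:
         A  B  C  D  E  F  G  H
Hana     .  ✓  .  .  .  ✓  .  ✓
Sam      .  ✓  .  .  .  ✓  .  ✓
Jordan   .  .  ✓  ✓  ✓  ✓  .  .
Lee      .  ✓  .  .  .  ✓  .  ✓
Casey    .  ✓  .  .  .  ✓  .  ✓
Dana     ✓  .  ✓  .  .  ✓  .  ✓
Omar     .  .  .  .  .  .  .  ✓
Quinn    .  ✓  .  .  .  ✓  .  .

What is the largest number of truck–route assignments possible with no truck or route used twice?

A valid assignment of size 5: Hana→H, Sam→F, Jordan→E, Lee→B, Dana→C.
The set {Hana, Sam, Lee, Casey, Omar, Quinn} has only 3 neighbours ({B, F, H}), so by Hall's theorem at most 5 of the 8 trucks can be matched.

5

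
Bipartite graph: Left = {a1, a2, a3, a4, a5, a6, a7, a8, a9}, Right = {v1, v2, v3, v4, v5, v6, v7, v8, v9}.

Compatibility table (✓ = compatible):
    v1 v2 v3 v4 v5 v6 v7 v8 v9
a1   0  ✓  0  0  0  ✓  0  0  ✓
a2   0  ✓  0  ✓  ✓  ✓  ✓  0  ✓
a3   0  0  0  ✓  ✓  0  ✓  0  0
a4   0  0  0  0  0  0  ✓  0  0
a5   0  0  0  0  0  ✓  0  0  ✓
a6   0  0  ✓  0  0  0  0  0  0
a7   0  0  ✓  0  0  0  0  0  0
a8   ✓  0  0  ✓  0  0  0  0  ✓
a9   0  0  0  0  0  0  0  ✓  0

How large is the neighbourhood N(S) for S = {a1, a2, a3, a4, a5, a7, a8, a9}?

9

The union of neighbours of {a1, a2, a3, a4, a5, a7, a8, a9} is {v1, v2, v3, v4, v5, v6, v7, v8, v9}, which has 9 elements.
Since |N(S)| = 9 ≥ |S| = 8, Hall's condition holds for this subset.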